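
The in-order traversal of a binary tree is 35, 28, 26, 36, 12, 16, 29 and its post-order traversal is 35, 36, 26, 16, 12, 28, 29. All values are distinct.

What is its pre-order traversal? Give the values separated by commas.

The last element of post-order is the root; it splits in-order into left and right subtrees.
Root 29: left subtree has 6 nodes {35, 28, 26, 36, 12, 16}, right has 0 { }.
  Root 28: left subtree has 1 node {35}, right has 4 {26, 36, 12, 16}.
    Root 12: left subtree has 2 nodes {26, 36}, right has 1 {16}.
      Root 26: left subtree has 0 nodes { }, right has 1 {36}.

29, 28, 35, 12, 26, 36, 16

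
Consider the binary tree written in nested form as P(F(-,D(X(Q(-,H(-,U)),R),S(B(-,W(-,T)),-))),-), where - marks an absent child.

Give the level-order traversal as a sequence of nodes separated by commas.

P, F, D, X, S, Q, R, B, H, W, U, T

Level-order visits nodes level by level from the root, left to right within each level.
Level 0: P
Level 1: F
Level 2: D
Level 3: X, S
Level 4: Q, R, B
Level 5: H, W
Level 6: U, T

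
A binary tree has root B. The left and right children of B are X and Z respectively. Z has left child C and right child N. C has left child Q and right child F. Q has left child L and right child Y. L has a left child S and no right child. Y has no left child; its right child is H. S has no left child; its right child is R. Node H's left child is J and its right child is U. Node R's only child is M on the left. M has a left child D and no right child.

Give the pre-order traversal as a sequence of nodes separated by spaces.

B X Z C Q L S R M D Y H J U F N

Pre-order visits the node, then its left subtree, then its right subtree.
Visit B.
At B: go left to X.
  X is a leaf — visit X.
At B: go right to Z.
  Visit Z.
  At Z: go left to C.
    Visit C.
    At C: go left to Q.
      Visit Q.
      At Q: go left to L.
        Visit L.
        At L: go left to S.
          Visit S.
          At S: no left child.
          At S: go right to R.
            Visit R.
            At R: go left to M.
              Visit M.
              At M: go left to D.
                D is a leaf — visit D.
              At M: no right child.
            At R: no right child.
        At L: no right child.
      At Q: go right to Y.
        Visit Y.
        At Y: no left child.
        At Y: go right to H.
          Visit H.
          At H: go left to J.
            J is a leaf — visit J.
          At H: go right to U.
            U is a leaf — visit U.
    At C: go right to F.
      F is a leaf — visit F.
  At Z: go right to N.
    N is a leaf — visit N.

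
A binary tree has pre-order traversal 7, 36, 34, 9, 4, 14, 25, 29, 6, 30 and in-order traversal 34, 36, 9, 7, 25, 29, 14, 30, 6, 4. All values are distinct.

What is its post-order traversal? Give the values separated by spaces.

The first element of pre-order is the root; it splits in-order into left and right subtrees.
Root 7: left subtree has 3 nodes {34, 36, 9}, right has 6 {25, 29, 14, 30, 6, 4}.
  Root 36: left subtree has 1 node {34}, right has 1 {9}.
  Root 4: left subtree has 5 nodes {25, 29, 14, 30, 6}, right has 0 { }.
    Root 14: left subtree has 2 nodes {25, 29}, right has 2 {30, 6}.
      Root 25: left subtree has 0 nodes { }, right has 1 {29}.
      Root 6: left subtree has 1 node {30}, right has 0 { }.

34 9 36 29 25 30 6 14 4 7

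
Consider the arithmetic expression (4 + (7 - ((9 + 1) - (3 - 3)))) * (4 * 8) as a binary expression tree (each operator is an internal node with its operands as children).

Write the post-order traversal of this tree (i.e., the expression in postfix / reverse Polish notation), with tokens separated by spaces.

4 7 9 1 + 3 3 - - - + 4 8 * *

Post-order on an expression tree gives postfix notation: for each operator, emit left operand, right operand, then the operator.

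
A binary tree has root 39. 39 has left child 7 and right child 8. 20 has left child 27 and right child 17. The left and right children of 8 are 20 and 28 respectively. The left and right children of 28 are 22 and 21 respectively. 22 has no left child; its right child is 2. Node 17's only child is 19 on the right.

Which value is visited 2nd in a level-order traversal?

7

Level-order visits nodes level by level from the root, left to right within each level.
Level 0: 39
Level 1: 7, 8
Level 2: 20, 28
Level 3: 27, 17, 22, 21
Level 4: 19, 2
Full level-order sequence: 39, 7, 8, 20, 28, 27, 17, 22, 21, 19, 2.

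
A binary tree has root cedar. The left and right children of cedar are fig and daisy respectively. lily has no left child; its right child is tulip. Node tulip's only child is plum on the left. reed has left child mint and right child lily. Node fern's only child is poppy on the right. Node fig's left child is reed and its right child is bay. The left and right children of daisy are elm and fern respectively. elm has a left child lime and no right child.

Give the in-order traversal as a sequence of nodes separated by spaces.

mint reed lily plum tulip fig bay cedar lime elm daisy fern poppy

In-order visits the left subtree, then the node, then the right subtree.
At cedar: go left to fig.
  At fig: go left to reed.
    At reed: go left to mint.
      mint is a leaf — visit mint.
    Visit reed.
    At reed: go right to lily.
      At lily: no left child.
      Visit lily.
      At lily: go right to tulip.
        At tulip: go left to plum.
          plum is a leaf — visit plum.
        Visit tulip.
        At tulip: no right child.
  Visit fig.
  At fig: go right to bay.
    bay is a leaf — visit bay.
Visit cedar.
At cedar: go right to daisy.
  At daisy: go left to elm.
    At elm: go left to lime.
      lime is a leaf — visit lime.
    Visit elm.
    At elm: no right child.
  Visit daisy.
  At daisy: go right to fern.
    At fern: no left child.
    Visit fern.
    At fern: go right to poppy.
      poppy is a leaf — visit poppy.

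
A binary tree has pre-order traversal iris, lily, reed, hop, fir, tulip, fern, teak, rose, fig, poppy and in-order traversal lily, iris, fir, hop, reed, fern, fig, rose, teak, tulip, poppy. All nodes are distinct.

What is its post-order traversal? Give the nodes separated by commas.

The first element of pre-order is the root; it splits in-order into left and right subtrees.
Root iris: left subtree has 1 node {lily}, right has 9 {fir, hop, reed, fern, fig, rose, teak, tulip, poppy}.
  Root reed: left subtree has 2 nodes {fir, hop}, right has 6 {fern, fig, rose, teak, tulip, poppy}.
    Root hop: left subtree has 1 node {fir}, right has 0 { }.
    Root tulip: left subtree has 4 nodes {fern, fig, rose, teak}, right has 1 {poppy}.
      Root fern: left subtree has 0 nodes { }, right has 3 {fig, rose, teak}.
        Root teak: left subtree has 2 nodes {fig, rose}, right has 0 { }.
          Root rose: left subtree has 1 node {fig}, right has 0 { }.

lily, fir, hop, fig, rose, teak, fern, poppy, tulip, reed, iris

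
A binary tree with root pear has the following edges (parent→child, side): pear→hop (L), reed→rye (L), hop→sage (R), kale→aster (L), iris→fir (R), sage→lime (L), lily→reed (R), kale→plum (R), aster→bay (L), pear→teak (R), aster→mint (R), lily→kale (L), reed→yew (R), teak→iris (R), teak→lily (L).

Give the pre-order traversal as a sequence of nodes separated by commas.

Pre-order visits the node, then its left subtree, then its right subtree.
Visit pear.
At pear: go left to hop.
  Visit hop.
  At hop: no left child.
  At hop: go right to sage.
    Visit sage.
    At sage: go left to lime.
      lime is a leaf — visit lime.
    At sage: no right child.
At pear: go right to teak.
  Visit teak.
  At teak: go left to lily.
    Visit lily.
    At lily: go left to kale.
      Visit kale.
      At kale: go left to aster.
        Visit aster.
        At aster: go left to bay.
          bay is a leaf — visit bay.
        At aster: go right to mint.
          mint is a leaf — visit mint.
      At kale: go right to plum.
        plum is a leaf — visit plum.
    At lily: go right to reed.
      Visit reed.
      At reed: go left to rye.
        rye is a leaf — visit rye.
      At reed: go right to yew.
        yew is a leaf — visit yew.
  At teak: go right to iris.
    Visit iris.
    At iris: no left child.
    At iris: go right to fir.
      fir is a leaf — visit fir.

pear, hop, sage, lime, teak, lily, kale, aster, bay, mint, plum, reed, rye, yew, iris, fir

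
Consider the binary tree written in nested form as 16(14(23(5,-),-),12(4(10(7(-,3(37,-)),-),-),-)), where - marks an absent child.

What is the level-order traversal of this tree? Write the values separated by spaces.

16 14 12 23 4 5 10 7 3 37

Level-order visits nodes level by level from the root, left to right within each level.
Level 0: 16
Level 1: 14, 12
Level 2: 23, 4
Level 3: 5, 10
Level 4: 7
Level 5: 3
Level 6: 37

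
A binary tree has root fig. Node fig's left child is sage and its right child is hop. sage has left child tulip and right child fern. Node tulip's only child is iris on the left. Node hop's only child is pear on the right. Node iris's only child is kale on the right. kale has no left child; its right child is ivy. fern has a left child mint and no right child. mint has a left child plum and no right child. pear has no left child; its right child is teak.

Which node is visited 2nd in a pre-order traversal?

Pre-order visits the node, then its left subtree, then its right subtree.
Visit fig.
At fig: go left to sage.
  Visit sage.
  At sage: go left to tulip.
    Visit tulip.
    At tulip: go left to iris.
      Visit iris.
      At iris: no left child.
      At iris: go right to kale.
        Visit kale.
        At kale: no left child.
        At kale: go right to ivy.
          ivy is a leaf — visit ivy.
    At tulip: no right child.
  At sage: go right to fern.
    Visit fern.
    At fern: go left to mint.
      Visit mint.
      At mint: go left to plum.
        plum is a leaf — visit plum.
      At mint: no right child.
    At fern: no right child.
At fig: go right to hop.
  Visit hop.
  At hop: no left child.
  At hop: go right to pear.
    Visit pear.
    At pear: no left child.
    At pear: go right to teak.
      teak is a leaf — visit teak.
Full pre-order sequence: fig, sage, tulip, iris, kale, ivy, fern, mint, plum, hop, pear, teak.

sage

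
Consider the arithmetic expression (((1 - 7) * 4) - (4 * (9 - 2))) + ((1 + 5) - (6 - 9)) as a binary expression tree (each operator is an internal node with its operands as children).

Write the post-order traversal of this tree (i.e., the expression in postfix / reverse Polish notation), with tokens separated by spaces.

1 7 - 4 * 4 9 2 - * - 1 5 + 6 9 - - +

Post-order on an expression tree gives postfix notation: for each operator, emit left operand, right operand, then the operator.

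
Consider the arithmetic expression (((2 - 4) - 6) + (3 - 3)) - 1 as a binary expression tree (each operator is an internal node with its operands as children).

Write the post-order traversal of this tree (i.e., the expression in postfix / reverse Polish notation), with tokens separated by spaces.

2 4 - 6 - 3 3 - + 1 -

Post-order on an expression tree gives postfix notation: for each operator, emit left operand, right operand, then the operator.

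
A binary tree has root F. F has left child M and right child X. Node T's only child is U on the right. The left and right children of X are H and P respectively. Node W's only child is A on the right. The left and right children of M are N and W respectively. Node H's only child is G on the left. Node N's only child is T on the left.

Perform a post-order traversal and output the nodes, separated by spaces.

Post-order visits the left subtree, then the right subtree, then the node.
At F: go left to M.
  At M: go left to N.
    At N: go left to T.
      At T: no left child.
      At T: go right to U.
        U is a leaf — visit U.
      Visit T.
    At N: no right child.
    Visit N.
  At M: go right to W.
    At W: no left child.
    At W: go right to A.
      A is a leaf — visit A.
    Visit W.
  Visit M.
At F: go right to X.
  At X: go left to H.
    At H: go left to G.
      G is a leaf — visit G.
    At H: no right child.
    Visit H.
  At X: go right to P.
    P is a leaf — visit P.
  Visit X.
Visit F.

U T N A W M G H P X F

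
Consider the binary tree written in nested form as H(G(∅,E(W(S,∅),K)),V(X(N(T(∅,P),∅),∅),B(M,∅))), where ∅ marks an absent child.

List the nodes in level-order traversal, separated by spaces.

Level-order visits nodes level by level from the root, left to right within each level.
Level 0: H
Level 1: G, V
Level 2: E, X, B
Level 3: W, K, N, M
Level 4: S, T
Level 5: P

H G V E X B W K N M S T P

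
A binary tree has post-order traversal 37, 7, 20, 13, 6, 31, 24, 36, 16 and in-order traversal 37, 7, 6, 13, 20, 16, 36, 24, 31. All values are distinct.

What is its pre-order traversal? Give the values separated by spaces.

16 6 7 37 13 20 36 24 31

The last element of post-order is the root; it splits in-order into left and right subtrees.
Root 16: left subtree has 5 nodes {37, 7, 6, 13, 20}, right has 3 {36, 24, 31}.
  Root 6: left subtree has 2 nodes {37, 7}, right has 2 {13, 20}.
    Root 7: left subtree has 1 node {37}, right has 0 { }.
    Root 13: left subtree has 0 nodes { }, right has 1 {20}.
  Root 36: left subtree has 0 nodes { }, right has 2 {24, 31}.
    Root 24: left subtree has 0 nodes { }, right has 1 {31}.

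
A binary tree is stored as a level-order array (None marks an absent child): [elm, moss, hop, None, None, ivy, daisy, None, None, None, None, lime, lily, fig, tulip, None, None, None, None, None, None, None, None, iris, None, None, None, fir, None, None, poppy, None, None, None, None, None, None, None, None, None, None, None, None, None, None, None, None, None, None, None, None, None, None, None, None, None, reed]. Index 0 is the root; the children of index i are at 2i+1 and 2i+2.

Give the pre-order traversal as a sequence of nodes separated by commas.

Pre-order visits the node, then its left subtree, then its right subtree.
Visit elm.
At elm: go left to moss.
  moss is a leaf — visit moss.
At elm: go right to hop.
  Visit hop.
  At hop: go left to ivy.
    Visit ivy.
    At ivy: go left to lime.
      Visit lime.
      At lime: go left to iris.
        iris is a leaf — visit iris.
      At lime: no right child.
    At ivy: go right to lily.
      lily is a leaf — visit lily.
  At hop: go right to daisy.
    Visit daisy.
    At daisy: go left to fig.
      Visit fig.
      At fig: go left to fir.
        Visit fir.
        At fir: no left child.
        At fir: go right to reed.
          reed is a leaf — visit reed.
      At fig: no right child.
    At daisy: go right to tulip.
      Visit tulip.
      At tulip: no left child.
      At tulip: go right to poppy.
        poppy is a leaf — visit poppy.

elm, moss, hop, ivy, lime, iris, lily, daisy, fig, fir, reed, tulip, poppy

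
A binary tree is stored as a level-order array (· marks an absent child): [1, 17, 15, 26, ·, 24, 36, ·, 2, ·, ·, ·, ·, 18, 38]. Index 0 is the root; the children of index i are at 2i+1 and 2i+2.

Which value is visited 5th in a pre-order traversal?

15

Pre-order visits the node, then its left subtree, then its right subtree.
Visit 1.
At 1: go left to 17.
  Visit 17.
  At 17: go left to 26.
    Visit 26.
    At 26: no left child.
    At 26: go right to 2.
      2 is a leaf — visit 2.
  At 17: no right child.
At 1: go right to 15.
  Visit 15.
  At 15: go left to 24.
    24 is a leaf — visit 24.
  At 15: go right to 36.
    Visit 36.
    At 36: go left to 18.
      18 is a leaf — visit 18.
    At 36: go right to 38.
      38 is a leaf — visit 38.
Full pre-order sequence: 1, 17, 26, 2, 15, 24, 36, 18, 38.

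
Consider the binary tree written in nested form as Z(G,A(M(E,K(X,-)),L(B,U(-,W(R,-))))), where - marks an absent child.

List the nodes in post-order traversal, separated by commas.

G, E, X, K, M, B, R, W, U, L, A, Z

Post-order visits the left subtree, then the right subtree, then the node.
At Z: go left to G.
  G is a leaf — visit G.
At Z: go right to A.
  At A: go left to M.
    At M: go left to E.
      E is a leaf — visit E.
    At M: go right to K.
      At K: go left to X.
        X is a leaf — visit X.
      At K: no right child.
      Visit K.
    Visit M.
  At A: go right to L.
    At L: go left to B.
      B is a leaf — visit B.
    At L: go right to U.
      At U: no left child.
      At U: go right to W.
        At W: go left to R.
          R is a leaf — visit R.
        At W: no right child.
        Visit W.
      Visit U.
    Visit L.
  Visit A.
Visit Z.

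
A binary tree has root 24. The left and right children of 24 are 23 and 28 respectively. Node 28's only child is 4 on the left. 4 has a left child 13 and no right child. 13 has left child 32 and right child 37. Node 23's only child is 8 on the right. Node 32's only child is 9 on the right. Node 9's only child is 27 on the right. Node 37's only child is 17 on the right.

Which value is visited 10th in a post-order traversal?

28

Post-order visits the left subtree, then the right subtree, then the node.
At 24: go left to 23.
  At 23: no left child.
  At 23: go right to 8.
    8 is a leaf — visit 8.
  Visit 23.
At 24: go right to 28.
  At 28: go left to 4.
    At 4: go left to 13.
      At 13: go left to 32.
        At 32: no left child.
        At 32: go right to 9.
          At 9: no left child.
          At 9: go right to 27.
            27 is a leaf — visit 27.
          Visit 9.
        Visit 32.
      At 13: go right to 37.
        At 37: no left child.
        At 37: go right to 17.
          17 is a leaf — visit 17.
        Visit 37.
      Visit 13.
    At 4: no right child.
    Visit 4.
  At 28: no right child.
  Visit 28.
Visit 24.
Full post-order sequence: 8, 23, 27, 9, 32, 17, 37, 13, 4, 28, 24.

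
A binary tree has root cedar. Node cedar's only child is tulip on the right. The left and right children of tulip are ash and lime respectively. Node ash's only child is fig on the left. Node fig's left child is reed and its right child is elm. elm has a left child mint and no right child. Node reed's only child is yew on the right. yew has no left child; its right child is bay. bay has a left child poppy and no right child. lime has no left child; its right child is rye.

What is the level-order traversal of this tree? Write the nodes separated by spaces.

Level-order visits nodes level by level from the root, left to right within each level.
Level 0: cedar
Level 1: tulip
Level 2: ash, lime
Level 3: fig, rye
Level 4: reed, elm
Level 5: yew, mint
Level 6: bay
Level 7: poppy

cedar tulip ash lime fig rye reed elm yew mint bay poppy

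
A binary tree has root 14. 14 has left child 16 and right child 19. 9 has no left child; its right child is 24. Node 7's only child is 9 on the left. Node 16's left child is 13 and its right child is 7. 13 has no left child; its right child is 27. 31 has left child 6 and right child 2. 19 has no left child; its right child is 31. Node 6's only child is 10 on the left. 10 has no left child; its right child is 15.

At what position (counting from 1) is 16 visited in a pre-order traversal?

Pre-order visits the node, then its left subtree, then its right subtree.
Visit 14.
At 14: go left to 16.
  Visit 16.
  At 16: go left to 13.
    Visit 13.
    At 13: no left child.
    At 13: go right to 27.
      27 is a leaf — visit 27.
  At 16: go right to 7.
    Visit 7.
    At 7: go left to 9.
      Visit 9.
      At 9: no left child.
      At 9: go right to 24.
        24 is a leaf — visit 24.
    At 7: no right child.
At 14: go right to 19.
  Visit 19.
  At 19: no left child.
  At 19: go right to 31.
    Visit 31.
    At 31: go left to 6.
      Visit 6.
      At 6: go left to 10.
        Visit 10.
        At 10: no left child.
        At 10: go right to 15.
          15 is a leaf — visit 15.
      At 6: no right child.
    At 31: go right to 2.
      2 is a leaf — visit 2.
Full pre-order sequence: 14, 16, 13, 27, 7, 9, 24, 19, 31, 6, 10, 15, 2.

2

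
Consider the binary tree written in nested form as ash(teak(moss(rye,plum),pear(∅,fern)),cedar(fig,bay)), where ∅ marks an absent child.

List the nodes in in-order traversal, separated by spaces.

rye moss plum teak pear fern ash fig cedar bay

In-order visits the left subtree, then the node, then the right subtree.
At ash: go left to teak.
  At teak: go left to moss.
    At moss: go left to rye.
      rye is a leaf — visit rye.
    Visit moss.
    At moss: go right to plum.
      plum is a leaf — visit plum.
  Visit teak.
  At teak: go right to pear.
    At pear: no left child.
    Visit pear.
    At pear: go right to fern.
      fern is a leaf — visit fern.
Visit ash.
At ash: go right to cedar.
  At cedar: go left to fig.
    fig is a leaf — visit fig.
  Visit cedar.
  At cedar: go right to bay.
    bay is a leaf — visit bay.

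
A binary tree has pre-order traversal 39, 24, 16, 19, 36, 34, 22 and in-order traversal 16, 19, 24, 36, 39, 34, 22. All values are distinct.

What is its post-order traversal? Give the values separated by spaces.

19 16 36 24 22 34 39

The first element of pre-order is the root; it splits in-order into left and right subtrees.
Root 39: left subtree has 4 nodes {16, 19, 24, 36}, right has 2 {34, 22}.
  Root 24: left subtree has 2 nodes {16, 19}, right has 1 {36}.
    Root 16: left subtree has 0 nodes { }, right has 1 {19}.
  Root 34: left subtree has 0 nodes { }, right has 1 {22}.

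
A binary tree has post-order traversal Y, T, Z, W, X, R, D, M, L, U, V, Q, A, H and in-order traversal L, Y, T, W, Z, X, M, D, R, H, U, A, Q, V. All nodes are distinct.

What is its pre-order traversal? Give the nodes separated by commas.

H, L, M, X, W, T, Y, Z, D, R, A, U, Q, V

The last element of post-order is the root; it splits in-order into left and right subtrees.
Root H: left subtree has 9 nodes {L, Y, T, W, Z, X, M, D, R}, right has 4 {U, A, Q, V}.
  Root L: left subtree has 0 nodes { }, right has 8 {Y, T, W, Z, X, M, D, R}.
    Root M: left subtree has 5 nodes {Y, T, W, Z, X}, right has 2 {D, R}.
      Root X: left subtree has 4 nodes {Y, T, W, Z}, right has 0 { }.
        Root W: left subtree has 2 nodes {Y, T}, right has 1 {Z}.
          Root T: left subtree has 1 node {Y}, right has 0 { }.
      Root D: left subtree has 0 nodes { }, right has 1 {R}.
  Root A: left subtree has 1 node {U}, right has 2 {Q, V}.
    Root Q: left subtree has 0 nodes { }, right has 1 {V}.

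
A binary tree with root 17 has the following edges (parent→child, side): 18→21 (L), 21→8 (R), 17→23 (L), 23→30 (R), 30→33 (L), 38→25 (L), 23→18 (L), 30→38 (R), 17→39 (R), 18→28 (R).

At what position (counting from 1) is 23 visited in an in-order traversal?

In-order visits the left subtree, then the node, then the right subtree.
At 17: go left to 23.
  At 23: go left to 18.
    At 18: go left to 21.
      At 21: no left child.
      Visit 21.
      At 21: go right to 8.
        8 is a leaf — visit 8.
    Visit 18.
    At 18: go right to 28.
      28 is a leaf — visit 28.
  Visit 23.
  At 23: go right to 30.
    At 30: go left to 33.
      33 is a leaf — visit 33.
    Visit 30.
    At 30: go right to 38.
      At 38: go left to 25.
        25 is a leaf — visit 25.
      Visit 38.
      At 38: no right child.
Visit 17.
At 17: go right to 39.
  39 is a leaf — visit 39.
Full in-order sequence: 21, 8, 18, 28, 23, 33, 30, 25, 38, 17, 39.

5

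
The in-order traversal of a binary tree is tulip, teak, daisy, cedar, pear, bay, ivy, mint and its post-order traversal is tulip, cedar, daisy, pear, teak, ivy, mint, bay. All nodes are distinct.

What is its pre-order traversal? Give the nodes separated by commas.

The last element of post-order is the root; it splits in-order into left and right subtrees.
Root bay: left subtree has 5 nodes {tulip, teak, daisy, cedar, pear}, right has 2 {ivy, mint}.
  Root teak: left subtree has 1 node {tulip}, right has 3 {daisy, cedar, pear}.
    Root pear: left subtree has 2 nodes {daisy, cedar}, right has 0 { }.
      Root daisy: left subtree has 0 nodes { }, right has 1 {cedar}.
  Root mint: left subtree has 1 node {ivy}, right has 0 { }.

bay, teak, tulip, pear, daisy, cedar, mint, ivy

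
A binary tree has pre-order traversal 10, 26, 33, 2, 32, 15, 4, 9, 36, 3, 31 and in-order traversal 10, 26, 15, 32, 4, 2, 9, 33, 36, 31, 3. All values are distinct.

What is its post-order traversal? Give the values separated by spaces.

15 4 32 9 2 31 3 36 33 26 10

The first element of pre-order is the root; it splits in-order into left and right subtrees.
Root 10: left subtree has 0 nodes { }, right has 10 {26, 15, 32, 4, 2, 9, 33, 36, 31, 3}.
  Root 26: left subtree has 0 nodes { }, right has 9 {15, 32, 4, 2, 9, 33, 36, 31, 3}.
    Root 33: left subtree has 5 nodes {15, 32, 4, 2, 9}, right has 3 {36, 31, 3}.
      Root 2: left subtree has 3 nodes {15, 32, 4}, right has 1 {9}.
        Root 32: left subtree has 1 node {15}, right has 1 {4}.
      Root 36: left subtree has 0 nodes { }, right has 2 {31, 3}.
        Root 3: left subtree has 1 node {31}, right has 0 { }.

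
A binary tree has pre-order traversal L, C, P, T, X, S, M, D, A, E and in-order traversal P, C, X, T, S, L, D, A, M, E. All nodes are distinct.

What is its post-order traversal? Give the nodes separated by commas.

The first element of pre-order is the root; it splits in-order into left and right subtrees.
Root L: left subtree has 5 nodes {P, C, X, T, S}, right has 4 {D, A, M, E}.
  Root C: left subtree has 1 node {P}, right has 3 {X, T, S}.
    Root T: left subtree has 1 node {X}, right has 1 {S}.
  Root M: left subtree has 2 nodes {D, A}, right has 1 {E}.
    Root D: left subtree has 0 nodes { }, right has 1 {A}.

P, X, S, T, C, A, D, E, M, L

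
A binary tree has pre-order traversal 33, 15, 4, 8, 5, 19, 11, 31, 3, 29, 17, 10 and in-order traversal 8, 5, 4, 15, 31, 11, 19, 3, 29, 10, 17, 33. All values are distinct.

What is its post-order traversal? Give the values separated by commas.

5, 8, 4, 31, 11, 10, 17, 29, 3, 19, 15, 33

The first element of pre-order is the root; it splits in-order into left and right subtrees.
Root 33: left subtree has 11 nodes {8, 5, 4, 15, 31, 11, 19, 3, 29, 10, 17}, right has 0 { }.
  Root 15: left subtree has 3 nodes {8, 5, 4}, right has 7 {31, 11, 19, 3, 29, 10, 17}.
    Root 4: left subtree has 2 nodes {8, 5}, right has 0 { }.
      Root 8: left subtree has 0 nodes { }, right has 1 {5}.
    Root 19: left subtree has 2 nodes {31, 11}, right has 4 {3, 29, 10, 17}.
      Root 11: left subtree has 1 node {31}, right has 0 { }.
      Root 3: left subtree has 0 nodes { }, right has 3 {29, 10, 17}.
        Root 29: left subtree has 0 nodes { }, right has 2 {10, 17}.
          Root 17: left subtree has 1 node {10}, right has 0 { }.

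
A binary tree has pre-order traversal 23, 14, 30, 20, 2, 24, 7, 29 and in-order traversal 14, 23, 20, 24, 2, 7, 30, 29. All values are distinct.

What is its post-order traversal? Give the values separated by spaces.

14 24 7 2 20 29 30 23

The first element of pre-order is the root; it splits in-order into left and right subtrees.
Root 23: left subtree has 1 node {14}, right has 6 {20, 24, 2, 7, 30, 29}.
  Root 30: left subtree has 4 nodes {20, 24, 2, 7}, right has 1 {29}.
    Root 20: left subtree has 0 nodes { }, right has 3 {24, 2, 7}.
      Root 2: left subtree has 1 node {24}, right has 1 {7}.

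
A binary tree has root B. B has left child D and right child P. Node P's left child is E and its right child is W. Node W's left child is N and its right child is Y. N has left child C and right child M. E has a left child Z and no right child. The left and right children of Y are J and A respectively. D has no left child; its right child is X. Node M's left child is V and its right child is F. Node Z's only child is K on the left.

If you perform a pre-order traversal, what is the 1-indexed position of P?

Pre-order visits the node, then its left subtree, then its right subtree.
Visit B.
At B: go left to D.
  Visit D.
  At D: no left child.
  At D: go right to X.
    X is a leaf — visit X.
At B: go right to P.
  Visit P.
  At P: go left to E.
    Visit E.
    At E: go left to Z.
      Visit Z.
      At Z: go left to K.
        K is a leaf — visit K.
      At Z: no right child.
    At E: no right child.
  At P: go right to W.
    Visit W.
    At W: go left to N.
      Visit N.
      At N: go left to C.
        C is a leaf — visit C.
      At N: go right to M.
        Visit M.
        At M: go left to V.
          V is a leaf — visit V.
        At M: go right to F.
          F is a leaf — visit F.
    At W: go right to Y.
      Visit Y.
      At Y: go left to J.
        J is a leaf — visit J.
      At Y: go right to A.
        A is a leaf — visit A.
Full pre-order sequence: B, D, X, P, E, Z, K, W, N, C, M, V, F, Y, J, A.

4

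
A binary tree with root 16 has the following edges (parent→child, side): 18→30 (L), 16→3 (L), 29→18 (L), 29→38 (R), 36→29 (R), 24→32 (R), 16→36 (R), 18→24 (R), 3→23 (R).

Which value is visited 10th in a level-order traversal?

Level-order visits nodes level by level from the root, left to right within each level.
Level 0: 16
Level 1: 3, 36
Level 2: 23, 29
Level 3: 18, 38
Level 4: 30, 24
Level 5: 32
Full level-order sequence: 16, 3, 36, 23, 29, 18, 38, 30, 24, 32.

32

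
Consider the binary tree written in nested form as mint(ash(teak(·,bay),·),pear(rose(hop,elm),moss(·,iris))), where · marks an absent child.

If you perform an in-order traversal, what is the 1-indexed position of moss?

In-order visits the left subtree, then the node, then the right subtree.
At mint: go left to ash.
  At ash: go left to teak.
    At teak: no left child.
    Visit teak.
    At teak: go right to bay.
      bay is a leaf — visit bay.
  Visit ash.
  At ash: no right child.
Visit mint.
At mint: go right to pear.
  At pear: go left to rose.
    At rose: go left to hop.
      hop is a leaf — visit hop.
    Visit rose.
    At rose: go right to elm.
      elm is a leaf — visit elm.
  Visit pear.
  At pear: go right to moss.
    At moss: no left child.
    Visit moss.
    At moss: go right to iris.
      iris is a leaf — visit iris.
Full in-order sequence: teak, bay, ash, mint, hop, rose, elm, pear, moss, iris.

9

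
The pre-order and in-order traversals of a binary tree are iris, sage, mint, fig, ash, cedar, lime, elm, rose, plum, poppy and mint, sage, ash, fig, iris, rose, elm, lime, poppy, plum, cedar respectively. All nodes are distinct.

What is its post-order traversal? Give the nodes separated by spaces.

The first element of pre-order is the root; it splits in-order into left and right subtrees.
Root iris: left subtree has 4 nodes {mint, sage, ash, fig}, right has 6 {rose, elm, lime, poppy, plum, cedar}.
  Root sage: left subtree has 1 node {mint}, right has 2 {ash, fig}.
    Root fig: left subtree has 1 node {ash}, right has 0 { }.
  Root cedar: left subtree has 5 nodes {rose, elm, lime, poppy, plum}, right has 0 { }.
    Root lime: left subtree has 2 nodes {rose, elm}, right has 2 {poppy, plum}.
      Root elm: left subtree has 1 node {rose}, right has 0 { }.
      Root plum: left subtree has 1 node {poppy}, right has 0 { }.

mint ash fig sage rose elm poppy plum lime cedar iris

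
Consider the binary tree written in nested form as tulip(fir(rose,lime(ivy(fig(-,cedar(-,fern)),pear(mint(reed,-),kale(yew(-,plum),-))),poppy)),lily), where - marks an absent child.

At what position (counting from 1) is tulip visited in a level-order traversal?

1

Level-order visits nodes level by level from the root, left to right within each level.
Level 0: tulip
Level 1: fir, lily
Level 2: rose, lime
Level 3: ivy, poppy
Level 4: fig, pear
Level 5: cedar, mint, kale
Level 6: fern, reed, yew
Level 7: plum
Full level-order sequence: tulip, fir, lily, rose, lime, ivy, poppy, fig, pear, cedar, mint, kale, fern, reed, yew, plum.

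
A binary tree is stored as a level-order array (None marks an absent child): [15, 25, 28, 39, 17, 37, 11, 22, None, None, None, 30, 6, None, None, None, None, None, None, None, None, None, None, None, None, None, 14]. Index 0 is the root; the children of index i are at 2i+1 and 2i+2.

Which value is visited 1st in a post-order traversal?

22

Post-order visits the left subtree, then the right subtree, then the node.
At 15: go left to 25.
  At 25: go left to 39.
    At 39: go left to 22.
      22 is a leaf — visit 22.
    At 39: no right child.
    Visit 39.
  At 25: go right to 17.
    17 is a leaf — visit 17.
  Visit 25.
At 15: go right to 28.
  At 28: go left to 37.
    At 37: go left to 30.
      30 is a leaf — visit 30.
    At 37: go right to 6.
      At 6: no left child.
      At 6: go right to 14.
        14 is a leaf — visit 14.
      Visit 6.
    Visit 37.
  At 28: go right to 11.
    11 is a leaf — visit 11.
  Visit 28.
Visit 15.
Full post-order sequence: 22, 39, 17, 25, 30, 14, 6, 37, 11, 28, 15.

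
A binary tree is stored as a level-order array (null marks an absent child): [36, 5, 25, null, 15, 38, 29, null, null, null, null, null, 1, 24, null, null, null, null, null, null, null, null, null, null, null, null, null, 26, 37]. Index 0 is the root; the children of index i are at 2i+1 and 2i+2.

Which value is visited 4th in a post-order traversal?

Post-order visits the left subtree, then the right subtree, then the node.
At 36: go left to 5.
  At 5: no left child.
  At 5: go right to 15.
    15 is a leaf — visit 15.
  Visit 5.
At 36: go right to 25.
  At 25: go left to 38.
    At 38: no left child.
    At 38: go right to 1.
      1 is a leaf — visit 1.
    Visit 38.
  At 25: go right to 29.
    At 29: go left to 24.
      At 24: go left to 26.
        26 is a leaf — visit 26.
      At 24: go right to 37.
        37 is a leaf — visit 37.
      Visit 24.
    At 29: no right child.
    Visit 29.
  Visit 25.
Visit 36.
Full post-order sequence: 15, 5, 1, 38, 26, 37, 24, 29, 25, 36.

38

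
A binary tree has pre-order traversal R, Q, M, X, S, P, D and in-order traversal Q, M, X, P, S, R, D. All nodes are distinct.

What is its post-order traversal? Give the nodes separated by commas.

The first element of pre-order is the root; it splits in-order into left and right subtrees.
Root R: left subtree has 5 nodes {Q, M, X, P, S}, right has 1 {D}.
  Root Q: left subtree has 0 nodes { }, right has 4 {M, X, P, S}.
    Root M: left subtree has 0 nodes { }, right has 3 {X, P, S}.
      Root X: left subtree has 0 nodes { }, right has 2 {P, S}.
        Root S: left subtree has 1 node {P}, right has 0 { }.

P, S, X, M, Q, D, R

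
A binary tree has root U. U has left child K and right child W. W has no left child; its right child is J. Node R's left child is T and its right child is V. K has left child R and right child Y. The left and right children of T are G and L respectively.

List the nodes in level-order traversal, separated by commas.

U, K, W, R, Y, J, T, V, G, L

Level-order visits nodes level by level from the root, left to right within each level.
Level 0: U
Level 1: K, W
Level 2: R, Y, J
Level 3: T, V
Level 4: G, L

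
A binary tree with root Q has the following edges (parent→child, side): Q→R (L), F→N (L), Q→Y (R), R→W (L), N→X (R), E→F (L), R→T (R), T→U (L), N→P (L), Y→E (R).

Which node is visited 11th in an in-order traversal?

In-order visits the left subtree, then the node, then the right subtree.
At Q: go left to R.
  At R: go left to W.
    W is a leaf — visit W.
  Visit R.
  At R: go right to T.
    At T: go left to U.
      U is a leaf — visit U.
    Visit T.
    At T: no right child.
Visit Q.
At Q: go right to Y.
  At Y: no left child.
  Visit Y.
  At Y: go right to E.
    At E: go left to F.
      At F: go left to N.
        At N: go left to P.
          P is a leaf — visit P.
        Visit N.
        At N: go right to X.
          X is a leaf — visit X.
      Visit F.
      At F: no right child.
    Visit E.
    At E: no right child.
Full in-order sequence: W, R, U, T, Q, Y, P, N, X, F, E.

E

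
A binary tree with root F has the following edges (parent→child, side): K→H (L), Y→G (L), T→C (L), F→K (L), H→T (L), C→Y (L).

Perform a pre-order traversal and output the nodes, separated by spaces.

Pre-order visits the node, then its left subtree, then its right subtree.
Visit F.
At F: go left to K.
  Visit K.
  At K: go left to H.
    Visit H.
    At H: go left to T.
      Visit T.
      At T: go left to C.
        Visit C.
        At C: go left to Y.
          Visit Y.
          At Y: go left to G.
            G is a leaf — visit G.
          At Y: no right child.
        At C: no right child.
      At T: no right child.
    At H: no right child.
  At K: no right child.
At F: no right child.

F K H T C Y G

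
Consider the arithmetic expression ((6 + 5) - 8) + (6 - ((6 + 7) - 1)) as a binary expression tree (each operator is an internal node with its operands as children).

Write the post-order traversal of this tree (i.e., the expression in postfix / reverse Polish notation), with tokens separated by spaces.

6 5 + 8 - 6 6 7 + 1 - - +

Post-order on an expression tree gives postfix notation: for each operator, emit left operand, right operand, then the operator.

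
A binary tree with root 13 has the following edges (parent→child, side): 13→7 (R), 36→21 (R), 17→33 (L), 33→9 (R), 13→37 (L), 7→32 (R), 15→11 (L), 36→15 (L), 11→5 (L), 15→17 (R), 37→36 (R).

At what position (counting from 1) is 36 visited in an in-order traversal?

In-order visits the left subtree, then the node, then the right subtree.
At 13: go left to 37.
  At 37: no left child.
  Visit 37.
  At 37: go right to 36.
    At 36: go left to 15.
      At 15: go left to 11.
        At 11: go left to 5.
          5 is a leaf — visit 5.
        Visit 11.
        At 11: no right child.
      Visit 15.
      At 15: go right to 17.
        At 17: go left to 33.
          At 33: no left child.
          Visit 33.
          At 33: go right to 9.
            9 is a leaf — visit 9.
        Visit 17.
        At 17: no right child.
    Visit 36.
    At 36: go right to 21.
      21 is a leaf — visit 21.
Visit 13.
At 13: go right to 7.
  At 7: no left child.
  Visit 7.
  At 7: go right to 32.
    32 is a leaf — visit 32.
Full in-order sequence: 37, 5, 11, 15, 33, 9, 17, 36, 21, 13, 7, 32.

8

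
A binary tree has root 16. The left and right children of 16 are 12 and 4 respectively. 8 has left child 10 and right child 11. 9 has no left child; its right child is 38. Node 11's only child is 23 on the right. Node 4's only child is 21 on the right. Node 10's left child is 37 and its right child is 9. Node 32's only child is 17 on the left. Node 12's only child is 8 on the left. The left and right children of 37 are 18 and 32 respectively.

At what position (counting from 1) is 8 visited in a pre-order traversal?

3

Pre-order visits the node, then its left subtree, then its right subtree.
Visit 16.
At 16: go left to 12.
  Visit 12.
  At 12: go left to 8.
    Visit 8.
    At 8: go left to 10.
      Visit 10.
      At 10: go left to 37.
        Visit 37.
        At 37: go left to 18.
          18 is a leaf — visit 18.
        At 37: go right to 32.
          Visit 32.
          At 32: go left to 17.
            17 is a leaf — visit 17.
          At 32: no right child.
      At 10: go right to 9.
        Visit 9.
        At 9: no left child.
        At 9: go right to 38.
          38 is a leaf — visit 38.
    At 8: go right to 11.
      Visit 11.
      At 11: no left child.
      At 11: go right to 23.
        23 is a leaf — visit 23.
  At 12: no right child.
At 16: go right to 4.
  Visit 4.
  At 4: no left child.
  At 4: go right to 21.
    21 is a leaf — visit 21.
Full pre-order sequence: 16, 12, 8, 10, 37, 18, 32, 17, 9, 38, 11, 23, 4, 21.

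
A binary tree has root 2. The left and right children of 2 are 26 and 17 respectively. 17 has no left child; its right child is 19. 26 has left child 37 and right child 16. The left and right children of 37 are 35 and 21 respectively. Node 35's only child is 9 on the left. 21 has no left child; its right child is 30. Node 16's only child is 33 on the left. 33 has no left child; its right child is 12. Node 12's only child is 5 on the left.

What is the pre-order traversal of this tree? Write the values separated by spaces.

2 26 37 35 9 21 30 16 33 12 5 17 19

Pre-order visits the node, then its left subtree, then its right subtree.
Visit 2.
At 2: go left to 26.
  Visit 26.
  At 26: go left to 37.
    Visit 37.
    At 37: go left to 35.
      Visit 35.
      At 35: go left to 9.
        9 is a leaf — visit 9.
      At 35: no right child.
    At 37: go right to 21.
      Visit 21.
      At 21: no left child.
      At 21: go right to 30.
        30 is a leaf — visit 30.
  At 26: go right to 16.
    Visit 16.
    At 16: go left to 33.
      Visit 33.
      At 33: no left child.
      At 33: go right to 12.
        Visit 12.
        At 12: go left to 5.
          5 is a leaf — visit 5.
        At 12: no right child.
    At 16: no right child.
At 2: go right to 17.
  Visit 17.
  At 17: no left child.
  At 17: go right to 19.
    19 is a leaf — visit 19.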